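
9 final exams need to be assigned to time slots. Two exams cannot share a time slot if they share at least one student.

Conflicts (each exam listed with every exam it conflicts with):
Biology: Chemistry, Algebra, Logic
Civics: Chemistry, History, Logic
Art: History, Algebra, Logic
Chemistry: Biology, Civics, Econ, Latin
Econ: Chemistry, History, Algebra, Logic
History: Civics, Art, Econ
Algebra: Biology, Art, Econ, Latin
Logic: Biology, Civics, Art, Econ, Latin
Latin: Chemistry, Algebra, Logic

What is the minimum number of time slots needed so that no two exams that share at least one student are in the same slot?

2

Algebra and Latin conflict, so at least 2 time slots are needed.
Using 2 time slots: Biology=2, Civics=2, Art=2, Chemistry=1, Econ=2, History=1, Algebra=1, Logic=1, Latin=2. Every pair that conflicts lands in different time slots.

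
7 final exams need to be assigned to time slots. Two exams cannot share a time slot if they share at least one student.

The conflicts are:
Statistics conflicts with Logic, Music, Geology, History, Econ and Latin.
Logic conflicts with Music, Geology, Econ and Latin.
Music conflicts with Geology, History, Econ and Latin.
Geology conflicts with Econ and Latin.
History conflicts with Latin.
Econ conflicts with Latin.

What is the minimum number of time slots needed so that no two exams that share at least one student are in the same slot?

Statistics, Logic, Music, Geology, Econ, Latin all conflict with each other, so at least 6 time slots are needed.
6 time slots suffice: time slot 1 → {Statistics}; time slot 2 → {Latin}; time slot 3 → {Music}; time slot 4 → {History, Econ}; time slot 5 → {Geology}; time slot 6 → {Logic}. Each listed conflict is separated.

6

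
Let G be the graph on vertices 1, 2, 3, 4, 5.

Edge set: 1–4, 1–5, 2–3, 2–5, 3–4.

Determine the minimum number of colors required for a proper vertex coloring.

3

The cycle 3-4-1-5-2-3 has odd length 5, so it cannot be 2-colored; at least 3 colors are needed.
3 colors suffice: color red → {1, 3}; color blue → {4, 5}; color green → {2}. Every edge joins two different colors.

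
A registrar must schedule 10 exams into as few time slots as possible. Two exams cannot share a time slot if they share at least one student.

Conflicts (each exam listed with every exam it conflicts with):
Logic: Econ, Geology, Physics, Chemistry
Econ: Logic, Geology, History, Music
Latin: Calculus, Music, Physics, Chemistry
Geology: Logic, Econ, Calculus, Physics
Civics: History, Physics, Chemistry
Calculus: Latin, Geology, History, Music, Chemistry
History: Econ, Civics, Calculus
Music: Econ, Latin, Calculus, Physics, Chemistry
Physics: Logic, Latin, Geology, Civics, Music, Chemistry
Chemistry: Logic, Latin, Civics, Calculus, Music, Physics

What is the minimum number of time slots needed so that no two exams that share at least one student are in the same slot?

Latin, Music, Physics, Chemistry all conflict with each other, so at least 4 time slots are needed.
4 time slots suffice: time slot 1 → {Econ, Calculus, Physics}; time slot 2 → {Geology, History, Chemistry}; time slot 3 → {Logic, Civics, Music}; time slot 4 → {Latin}. Each listed conflict is separated.

4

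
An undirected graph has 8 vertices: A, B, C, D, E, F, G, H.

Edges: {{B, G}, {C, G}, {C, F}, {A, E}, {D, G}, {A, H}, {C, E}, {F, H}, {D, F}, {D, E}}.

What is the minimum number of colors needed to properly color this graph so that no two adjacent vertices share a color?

3

The cycle H-F-C-E-A-H has odd length 5, so it cannot be 2-colored; at least 3 colors are needed.
3 colors suffice: A=blue, B=blue, C=blue, D=blue, E=red, F=red, G=red, H=green. Every edge joins two different colors.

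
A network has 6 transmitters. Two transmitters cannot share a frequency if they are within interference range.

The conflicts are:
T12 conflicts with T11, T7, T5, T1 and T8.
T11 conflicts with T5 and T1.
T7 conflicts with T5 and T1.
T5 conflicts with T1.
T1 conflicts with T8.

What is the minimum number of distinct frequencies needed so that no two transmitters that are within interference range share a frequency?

T12, T7, T5, T1 are mutually in conflict, so at least 4 frequencies are needed.
A valid assignment using 4 frequencies: T12=2, T11=4, T7=4, T5=3, T1=1, T8=3. Each listed conflict is separated.

4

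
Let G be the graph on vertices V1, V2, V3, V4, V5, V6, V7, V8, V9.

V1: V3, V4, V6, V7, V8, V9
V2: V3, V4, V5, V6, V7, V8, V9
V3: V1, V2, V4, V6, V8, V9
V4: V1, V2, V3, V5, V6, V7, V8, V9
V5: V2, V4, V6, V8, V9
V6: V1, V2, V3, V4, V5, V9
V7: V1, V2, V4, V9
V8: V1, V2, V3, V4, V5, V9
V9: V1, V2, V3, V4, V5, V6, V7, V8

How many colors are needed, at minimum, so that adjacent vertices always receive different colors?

5

V2, V4, V5, V8, V9 are mutually adjacent (a clique of size 5), so at least 5 colors are needed.
5 colors suffice: color R → {V9}; color B → {V4}; color G → {V1, V2}; color Y → {V6, V7, V8}; color P → {V3, V5}. Every edge joins two different colors.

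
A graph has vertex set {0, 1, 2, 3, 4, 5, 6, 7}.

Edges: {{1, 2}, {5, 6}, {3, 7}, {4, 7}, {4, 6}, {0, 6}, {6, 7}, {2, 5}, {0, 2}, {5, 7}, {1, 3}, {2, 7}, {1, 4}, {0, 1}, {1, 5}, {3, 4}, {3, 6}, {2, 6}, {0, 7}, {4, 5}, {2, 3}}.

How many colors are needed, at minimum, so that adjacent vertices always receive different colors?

4

4, 5, 6, 7 are mutually adjacent (a clique of size 4), so at least 4 colors are needed.
One proper 4-coloring: 0=yellow, 1=blue, 2=red, 3=yellow, 4=red, 5=yellow, 6=green, 7=blue. No two adjacent vertices share a color.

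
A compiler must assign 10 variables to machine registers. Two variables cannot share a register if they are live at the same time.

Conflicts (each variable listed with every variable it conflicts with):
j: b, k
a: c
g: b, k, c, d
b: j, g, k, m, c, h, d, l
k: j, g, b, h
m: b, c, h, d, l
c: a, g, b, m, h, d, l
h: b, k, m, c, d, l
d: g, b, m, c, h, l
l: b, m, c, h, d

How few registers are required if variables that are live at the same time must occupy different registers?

b, m, c, h, d, l pairwise conflict, so at least 6 registers are needed.
Using 6 registers: j=3, a=1, g=4, b=1, k=2, m=6, c=2, h=4, d=3, l=5. Every pair that conflicts lands in different registers.

6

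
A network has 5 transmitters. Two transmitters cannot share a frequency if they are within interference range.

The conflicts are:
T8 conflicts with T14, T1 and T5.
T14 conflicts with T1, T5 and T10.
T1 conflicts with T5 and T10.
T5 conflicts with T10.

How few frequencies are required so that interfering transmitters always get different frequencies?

T14, T1, T5, T10 pairwise conflict, so at least 4 frequencies are needed.
4 frequencies suffice: frequency 1 → {T5}; frequency 2 → {T14}; frequency 3 → {T1}; frequency 4 → {T8, T10}. Each listed conflict is separated.

4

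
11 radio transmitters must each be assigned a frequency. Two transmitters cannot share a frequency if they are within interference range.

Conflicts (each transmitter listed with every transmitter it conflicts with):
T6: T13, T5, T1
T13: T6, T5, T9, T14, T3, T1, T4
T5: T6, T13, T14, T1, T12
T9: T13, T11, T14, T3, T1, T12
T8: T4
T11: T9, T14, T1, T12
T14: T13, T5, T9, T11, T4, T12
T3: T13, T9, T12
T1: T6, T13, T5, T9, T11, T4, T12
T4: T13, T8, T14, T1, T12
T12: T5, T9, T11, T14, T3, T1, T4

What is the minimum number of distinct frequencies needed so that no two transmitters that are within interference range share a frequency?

T9, T11, T1, T12 pairwise conflict, so at least 4 frequencies are needed.
4 frequencies suffice: frequency 1 → {T13, T8, T12}; frequency 2 → {T14, T3, T1}; frequency 3 → {T5, T9, T4}; frequency 4 → {T6, T11}. Each listed conflict is separated.

4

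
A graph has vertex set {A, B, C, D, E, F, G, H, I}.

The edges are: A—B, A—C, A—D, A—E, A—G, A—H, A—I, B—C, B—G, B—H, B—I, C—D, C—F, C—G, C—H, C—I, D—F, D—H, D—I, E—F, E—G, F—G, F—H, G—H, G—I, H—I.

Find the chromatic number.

6

A, B, C, G, H, I are pairwise adjacent (a clique of size 6), so at least 6 colors are needed.
6 colors suffice: A=1, B=6, C=4, D=2, E=3, F=1, G=2, H=3, I=5. No two adjacent vertices share a color.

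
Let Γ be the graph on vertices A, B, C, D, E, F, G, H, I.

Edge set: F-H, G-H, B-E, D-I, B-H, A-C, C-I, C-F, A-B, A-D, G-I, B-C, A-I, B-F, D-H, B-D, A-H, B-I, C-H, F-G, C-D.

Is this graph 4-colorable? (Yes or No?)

A, B, C, D, I are mutually adjacent (a clique of size 5), so at least 5 colors are needed.
So 4 colors are not enough.

No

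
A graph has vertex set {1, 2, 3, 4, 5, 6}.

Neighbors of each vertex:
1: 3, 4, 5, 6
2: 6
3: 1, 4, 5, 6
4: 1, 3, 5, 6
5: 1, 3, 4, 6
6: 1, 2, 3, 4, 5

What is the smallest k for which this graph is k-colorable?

5

1, 3, 4, 5, 6 form a clique, so at least 5 colors are needed.
5 colors suffice: color red → {6}; color blue → {2, 3}; color green → {5}; color yellow → {1}; color purple → {4}. No two adjacent vertices share a color.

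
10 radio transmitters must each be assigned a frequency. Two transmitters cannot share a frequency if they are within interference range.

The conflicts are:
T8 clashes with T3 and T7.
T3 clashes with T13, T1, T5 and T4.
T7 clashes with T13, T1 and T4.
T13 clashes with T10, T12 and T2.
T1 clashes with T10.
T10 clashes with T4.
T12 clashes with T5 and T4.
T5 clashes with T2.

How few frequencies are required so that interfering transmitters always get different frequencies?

T10 and T4 conflict, so at least 2 frequencies are needed.
2 frequencies suffice: frequency 1 → {T8, T13, T1, T5, T4}; frequency 2 → {T3, T7, T10, T12, T2}. No two conflicting transmitters share a frequency.

2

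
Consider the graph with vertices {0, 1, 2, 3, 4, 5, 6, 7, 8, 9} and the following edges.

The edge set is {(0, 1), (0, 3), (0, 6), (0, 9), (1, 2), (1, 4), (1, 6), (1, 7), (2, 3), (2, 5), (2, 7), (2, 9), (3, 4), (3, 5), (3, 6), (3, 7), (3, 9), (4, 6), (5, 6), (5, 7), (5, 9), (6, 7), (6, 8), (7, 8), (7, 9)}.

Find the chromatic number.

2, 3, 5, 7, 9 form a clique, so at least 5 colors are needed.
5 colors suffice: color a → {1, 3, 8}; color b → {0, 4, 7}; color c → {2, 6}; color d → {5}; color e → {9}. No two adjacent vertices share a color.

5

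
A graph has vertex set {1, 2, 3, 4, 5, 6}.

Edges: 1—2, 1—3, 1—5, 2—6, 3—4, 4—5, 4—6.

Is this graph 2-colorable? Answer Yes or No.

The cycle 6-4-5-1-2-6 has odd length 5, so it cannot be 2-colored; at least 3 colors are needed.
So 2 colors are not enough.

No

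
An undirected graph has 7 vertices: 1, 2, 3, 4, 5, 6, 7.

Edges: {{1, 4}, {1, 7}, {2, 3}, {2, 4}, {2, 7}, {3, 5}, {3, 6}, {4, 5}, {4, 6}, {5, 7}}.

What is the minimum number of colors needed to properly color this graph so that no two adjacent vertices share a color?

3 and 6 are adjacent, so at least 2 colors are needed.
A valid assignment using 2 colors: 1=blue, 2=blue, 3=red, 4=red, 5=blue, 6=blue, 7=red. Every edge joins two different colors.

2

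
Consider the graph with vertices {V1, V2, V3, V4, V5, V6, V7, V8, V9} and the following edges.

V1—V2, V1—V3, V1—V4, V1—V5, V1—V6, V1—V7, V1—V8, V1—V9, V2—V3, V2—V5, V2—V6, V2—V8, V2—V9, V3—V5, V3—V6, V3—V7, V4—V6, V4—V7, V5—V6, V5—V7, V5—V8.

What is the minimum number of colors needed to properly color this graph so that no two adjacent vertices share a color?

5

V1, V2, V3, V5, V6 form a clique, so at least 5 colors are needed.
5 colors suffice: color 1 → {V1}; color 2 → {V2, V7}; color 3 → {V4, V5, V9}; color 4 → {V3, V8}; color 5 → {V6}. Every edge joins two different colors.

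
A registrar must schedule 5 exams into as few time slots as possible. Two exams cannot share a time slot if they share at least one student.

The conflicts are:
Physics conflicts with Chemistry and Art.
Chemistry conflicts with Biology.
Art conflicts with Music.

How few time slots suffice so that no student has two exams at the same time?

2

Physics and Chemistry conflict, so at least 2 time slots are needed.
2 time slots suffice: time slot 1 → {Chemistry, Art}; time slot 2 → {Physics, Biology, Music}. No two conflicting exams share a time slot.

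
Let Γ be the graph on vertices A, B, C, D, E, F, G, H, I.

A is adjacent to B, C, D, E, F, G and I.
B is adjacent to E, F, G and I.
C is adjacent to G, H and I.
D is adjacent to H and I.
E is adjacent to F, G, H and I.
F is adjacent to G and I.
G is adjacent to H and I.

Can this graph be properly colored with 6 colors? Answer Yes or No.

The chromatic number is 6. A, B, E, F, G, I are pairwise adjacent (a clique of size 6), so at least 6 colors are needed.
6 colors suffice: color 1 → {A, H}; color 2 → {I}; color 3 → {D, G}; color 4 → {C, E}; color 5 → {F}; color 6 → {B}.
That is already a proper 6-coloring.

Yes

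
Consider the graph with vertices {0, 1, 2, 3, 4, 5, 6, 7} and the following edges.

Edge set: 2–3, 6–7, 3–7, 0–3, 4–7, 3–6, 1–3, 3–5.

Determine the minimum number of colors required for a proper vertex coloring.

3, 6, 7 are mutually adjacent, so at least 3 colors are needed.
3 colors suffice: color a → {3, 4}; color b → {0, 1, 2, 5, 7}; color c → {6}. No two adjacent vertices share a color.

3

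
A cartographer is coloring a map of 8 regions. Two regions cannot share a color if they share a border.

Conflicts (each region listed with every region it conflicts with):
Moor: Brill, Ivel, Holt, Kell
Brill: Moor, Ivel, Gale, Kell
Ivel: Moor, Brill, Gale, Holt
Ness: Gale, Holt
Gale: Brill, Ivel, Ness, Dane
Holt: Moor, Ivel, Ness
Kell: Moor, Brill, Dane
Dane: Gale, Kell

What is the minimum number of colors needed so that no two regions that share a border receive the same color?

3

Brill, Ivel, Gale all conflict with each other, so at least 3 colors are needed.
3 colors suffice: color 1 → {Moor, Gale}; color 2 → {Ivel, Ness, Kell}; color 3 → {Brill, Holt, Dane}. Every pair that conflicts lands in different colors.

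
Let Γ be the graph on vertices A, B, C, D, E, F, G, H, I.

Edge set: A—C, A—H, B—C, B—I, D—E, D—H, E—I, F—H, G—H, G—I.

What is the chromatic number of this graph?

The cycle I-G-H-D-E-I has odd length 5, so it cannot be 2-colored; at least 3 colors are needed.
3 colors suffice: A=blue, B=blue, C=red, D=blue, E=green, F=blue, G=blue, H=red, I=red. Every edge joins two different colors.

3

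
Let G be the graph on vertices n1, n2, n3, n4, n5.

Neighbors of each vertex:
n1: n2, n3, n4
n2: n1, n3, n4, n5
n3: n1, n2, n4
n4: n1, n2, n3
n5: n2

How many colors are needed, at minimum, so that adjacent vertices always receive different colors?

n1, n2, n3, n4 form a clique, so at least 4 colors are needed.
4 colors suffice: color 1 → {n2}; color 2 → {n3, n5}; color 3 → {n1}; color 4 → {n4}. Each edge has distinct colors on its endpoints.

4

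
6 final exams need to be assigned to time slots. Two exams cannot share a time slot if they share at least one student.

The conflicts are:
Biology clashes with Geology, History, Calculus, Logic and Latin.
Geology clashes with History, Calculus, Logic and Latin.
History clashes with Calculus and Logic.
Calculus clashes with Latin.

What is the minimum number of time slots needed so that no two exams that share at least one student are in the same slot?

Biology, Geology, History, Logic are mutually in conflict, so at least 4 time slots are needed.
Using 4 time slots: Biology=1, Geology=2, History=4, Calculus=3, Logic=3, Latin=4. No two conflicting exams share a time slot.

4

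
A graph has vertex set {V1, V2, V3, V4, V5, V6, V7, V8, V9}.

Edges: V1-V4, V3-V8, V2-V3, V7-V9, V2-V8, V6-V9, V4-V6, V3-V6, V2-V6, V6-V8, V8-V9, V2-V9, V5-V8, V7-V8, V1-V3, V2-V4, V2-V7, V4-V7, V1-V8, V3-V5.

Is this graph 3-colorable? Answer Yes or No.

V2, V6, V8, V9 form a clique, so at least 4 colors are needed.
So 3 colors are not enough.

No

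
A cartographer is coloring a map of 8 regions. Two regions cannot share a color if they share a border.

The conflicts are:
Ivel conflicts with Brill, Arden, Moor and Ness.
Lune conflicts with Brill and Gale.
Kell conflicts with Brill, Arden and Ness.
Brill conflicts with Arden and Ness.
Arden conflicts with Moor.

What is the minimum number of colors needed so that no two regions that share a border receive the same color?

3

Ivel, Brill, Ness are mutually in conflict, so at least 3 colors are needed.
A valid assignment using 3 colors: Ivel=2, Lune=2, Kell=2, Brill=1, Gale=1, Arden=3, Moor=1, Ness=3. Each listed conflict is separated.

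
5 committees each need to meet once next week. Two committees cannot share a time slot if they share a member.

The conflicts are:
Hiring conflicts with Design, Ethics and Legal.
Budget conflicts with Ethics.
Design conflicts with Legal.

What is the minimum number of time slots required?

Hiring, Design, Legal are mutually in conflict, so at least 3 time slots are needed.
A valid assignment using 3 time slots: Hiring=1, Budget=1, Design=2, Ethics=2, Legal=3. No two conflicting committees share a time slot.

3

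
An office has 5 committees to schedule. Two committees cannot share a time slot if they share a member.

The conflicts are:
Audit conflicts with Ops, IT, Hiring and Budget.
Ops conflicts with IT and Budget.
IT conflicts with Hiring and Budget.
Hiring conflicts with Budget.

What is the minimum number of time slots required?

Audit, Ops, IT, Budget are mutually in conflict, so at least 4 time slots are needed.
4 time slots suffice: time slot 1 → {Audit}; time slot 2 → {IT}; time slot 3 → {Budget}; time slot 4 → {Ops, Hiring}. No two conflicting committees share a time slot.

4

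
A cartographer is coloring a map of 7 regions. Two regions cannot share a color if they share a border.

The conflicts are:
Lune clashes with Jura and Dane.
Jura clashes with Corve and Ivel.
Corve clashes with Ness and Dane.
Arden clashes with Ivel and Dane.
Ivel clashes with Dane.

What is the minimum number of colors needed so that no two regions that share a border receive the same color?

Arden, Ivel, Dane all conflict with each other, so at least 3 colors are needed.
A valid assignment using 3 colors: Lune=2, Jura=1, Corve=2, Ness=1, Arden=3, Ivel=2, Dane=1. Every pair that conflicts lands in different colors.

3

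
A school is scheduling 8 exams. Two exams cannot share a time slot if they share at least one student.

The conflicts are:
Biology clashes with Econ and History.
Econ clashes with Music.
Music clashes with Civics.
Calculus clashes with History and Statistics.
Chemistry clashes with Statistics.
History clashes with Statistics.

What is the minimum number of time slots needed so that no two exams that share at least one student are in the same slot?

Calculus, History, Statistics all conflict with each other, so at least 3 time slots are needed.
3 time slots suffice: Biology=2, Econ=3, Music=1, Calculus=3, Chemistry=1, Civics=2, History=1, Statistics=2. No two conflicting exams share a time slot.

3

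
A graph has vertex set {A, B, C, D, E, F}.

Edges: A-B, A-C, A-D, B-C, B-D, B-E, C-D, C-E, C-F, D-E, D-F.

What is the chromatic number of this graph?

4

A, B, C, D form a clique, so at least 4 colors are needed.
A valid assignment using 4 colors: A=yellow, B=green, C=red, D=blue, E=yellow, F=green. No two adjacent vertices share a color.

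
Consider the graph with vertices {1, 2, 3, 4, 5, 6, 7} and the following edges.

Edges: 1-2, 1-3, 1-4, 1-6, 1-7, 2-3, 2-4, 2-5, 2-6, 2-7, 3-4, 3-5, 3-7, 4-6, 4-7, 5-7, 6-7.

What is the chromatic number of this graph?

1, 2, 3, 4, 7 are pairwise adjacent (a clique of size 5), so at least 5 colors are needed.
5 colors suffice: color red → {2}; color blue → {7}; color green → {4, 5}; color yellow → {3, 6}; color purple → {1}. No two adjacent vertices share a color.

5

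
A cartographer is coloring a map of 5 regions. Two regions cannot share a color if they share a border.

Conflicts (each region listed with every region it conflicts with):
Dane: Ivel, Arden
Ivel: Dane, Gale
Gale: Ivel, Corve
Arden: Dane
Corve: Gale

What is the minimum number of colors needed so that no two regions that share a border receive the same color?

Gale and Corve conflict, so at least 2 colors are needed.
A valid assignment using 2 colors: Dane=1, Ivel=2, Gale=1, Arden=2, Corve=2. Every pair that conflicts lands in different colors.

2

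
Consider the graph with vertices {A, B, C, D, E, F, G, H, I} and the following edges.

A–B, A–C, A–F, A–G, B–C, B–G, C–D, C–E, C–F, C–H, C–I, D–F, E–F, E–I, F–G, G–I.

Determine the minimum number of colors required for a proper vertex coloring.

3

A, C, F form a triangle, so at least 3 colors are needed.
A valid assignment using 3 colors: A=green, B=blue, C=red, D=green, E=green, F=blue, G=red, H=blue, I=blue. Every edge joins two different colors.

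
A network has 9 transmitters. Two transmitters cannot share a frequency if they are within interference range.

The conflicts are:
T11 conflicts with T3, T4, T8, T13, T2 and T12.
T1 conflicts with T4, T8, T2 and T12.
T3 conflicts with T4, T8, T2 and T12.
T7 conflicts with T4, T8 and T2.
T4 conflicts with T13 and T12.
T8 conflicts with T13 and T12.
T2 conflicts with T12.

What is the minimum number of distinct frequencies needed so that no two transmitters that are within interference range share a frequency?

T11, T3, T4, T12 are mutually in conflict, so at least 4 frequencies are needed.
4 frequencies suffice: frequency 1 → {T11, T1, T7}; frequency 2 → {T4, T8, T2}; frequency 3 → {T13, T12}; frequency 4 → {T3}. No two conflicting transmitters share a frequency.

4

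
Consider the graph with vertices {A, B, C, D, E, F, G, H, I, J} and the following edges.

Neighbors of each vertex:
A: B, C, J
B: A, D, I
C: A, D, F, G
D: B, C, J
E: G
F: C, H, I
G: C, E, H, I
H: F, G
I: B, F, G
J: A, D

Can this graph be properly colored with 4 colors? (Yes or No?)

Yes

The chromatic number is 3. The cycle B-A-C-F-I-B has odd length 5, so it cannot be 2-colored; at least 3 colors are needed.
3 colors suffice: color red → {C, E, H, I, J}; color blue → {A, D, F, G}; color green → {B}.
Since 4 ≥ 3, a proper 4-coloring certainly exists.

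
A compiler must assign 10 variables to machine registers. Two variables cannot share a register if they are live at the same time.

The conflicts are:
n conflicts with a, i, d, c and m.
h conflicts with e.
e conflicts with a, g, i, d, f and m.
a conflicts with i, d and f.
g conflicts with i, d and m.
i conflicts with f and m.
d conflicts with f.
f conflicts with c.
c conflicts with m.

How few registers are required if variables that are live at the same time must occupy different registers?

e, a, i, f all conflict with each other, so at least 4 registers are needed.
4 registers suffice: n=1, h=2, e=1, a=3, g=4, i=2, d=2, f=4, c=2, m=3. Each listed conflict is separated.

4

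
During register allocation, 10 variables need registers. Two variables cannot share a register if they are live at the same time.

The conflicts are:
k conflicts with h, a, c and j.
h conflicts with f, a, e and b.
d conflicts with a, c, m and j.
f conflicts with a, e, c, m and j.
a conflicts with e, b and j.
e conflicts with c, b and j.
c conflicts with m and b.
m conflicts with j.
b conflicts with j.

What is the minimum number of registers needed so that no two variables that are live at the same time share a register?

a, e, b, j all conflict with each other, so at least 4 registers are needed.
4 registers suffice: register 1 → {h, c, j}; register 2 → {a, m}; register 3 → {k, d, e}; register 4 → {f, b}. Each listed conflict is separated.

4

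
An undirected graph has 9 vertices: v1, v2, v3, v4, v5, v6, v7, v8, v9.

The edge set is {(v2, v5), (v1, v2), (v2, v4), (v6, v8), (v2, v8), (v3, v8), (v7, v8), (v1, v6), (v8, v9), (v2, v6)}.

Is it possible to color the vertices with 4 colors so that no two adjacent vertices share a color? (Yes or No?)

The chromatic number is 3. v1, v2, v6 form a triangle, so at least 3 colors are needed.
3 colors suffice: v1=blue, v2=red, v3=red, v4=blue, v5=blue, v6=green, v7=red, v8=blue, v9=red.
Since 4 ≥ 3, a proper 4-coloring certainly exists.

Yes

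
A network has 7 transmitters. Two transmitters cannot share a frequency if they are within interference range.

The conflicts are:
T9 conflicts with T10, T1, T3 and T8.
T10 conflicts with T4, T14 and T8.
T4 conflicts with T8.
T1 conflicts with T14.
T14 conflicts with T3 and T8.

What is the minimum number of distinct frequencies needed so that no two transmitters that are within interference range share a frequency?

T10, T4, T8 are mutually in conflict, so at least 3 frequencies are needed.
3 frequencies suffice: frequency 1 → {T10, T1, T3}; frequency 2 → {T8}; frequency 3 → {T9, T4, T14}. Every pair that conflicts lands in different frequencies.

3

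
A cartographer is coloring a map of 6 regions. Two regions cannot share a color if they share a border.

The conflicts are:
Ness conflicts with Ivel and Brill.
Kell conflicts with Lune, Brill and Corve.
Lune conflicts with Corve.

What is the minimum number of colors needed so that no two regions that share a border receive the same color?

Kell, Lune, Corve pairwise conflict, so at least 3 colors are needed.
A valid assignment using 3 colors: Ness=1, Kell=1, Lune=2, Ivel=2, Brill=2, Corve=3. Every pair that conflicts lands in different colors.

3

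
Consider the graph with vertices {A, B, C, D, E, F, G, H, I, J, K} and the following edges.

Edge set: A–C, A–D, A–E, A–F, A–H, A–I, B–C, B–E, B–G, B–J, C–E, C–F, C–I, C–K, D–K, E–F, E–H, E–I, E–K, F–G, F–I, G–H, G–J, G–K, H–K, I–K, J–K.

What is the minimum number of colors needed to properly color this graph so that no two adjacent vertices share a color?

5

A, C, E, F, I are mutually adjacent (a clique of size 5), so at least 5 colors are needed.
5 colors suffice: color red → {D, E, G}; color blue → {A, B, K}; color green → {C, H, J}; color yellow → {F}; color purple → {I}. No two adjacent vertices share a color.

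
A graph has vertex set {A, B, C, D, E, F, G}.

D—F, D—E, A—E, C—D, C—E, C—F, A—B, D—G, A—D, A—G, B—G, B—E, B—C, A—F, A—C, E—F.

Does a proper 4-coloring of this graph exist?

A, C, D, E, F form a clique, so at least 5 colors are needed.
So 4 colors are not enough.

No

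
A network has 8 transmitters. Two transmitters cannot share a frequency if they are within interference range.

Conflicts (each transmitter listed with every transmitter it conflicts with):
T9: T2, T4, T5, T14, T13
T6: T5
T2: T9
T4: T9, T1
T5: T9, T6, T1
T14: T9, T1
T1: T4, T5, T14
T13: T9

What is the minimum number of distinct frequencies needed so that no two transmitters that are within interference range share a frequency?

2

T9 and T5 conflict, so at least 2 frequencies are needed.
2 frequencies suffice: frequency 1 → {T9, T6, T1}; frequency 2 → {T2, T4, T5, T14, T13}. Each listed conflict is separated.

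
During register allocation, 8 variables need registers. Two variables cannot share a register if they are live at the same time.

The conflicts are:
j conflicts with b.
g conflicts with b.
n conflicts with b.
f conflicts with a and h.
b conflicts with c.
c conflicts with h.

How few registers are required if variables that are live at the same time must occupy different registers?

f and a conflict, so at least 2 registers are needed.
Using 2 registers: j=2, g=2, n=2, f=2, a=1, b=1, c=2, h=1. Each listed conflict is separated.

2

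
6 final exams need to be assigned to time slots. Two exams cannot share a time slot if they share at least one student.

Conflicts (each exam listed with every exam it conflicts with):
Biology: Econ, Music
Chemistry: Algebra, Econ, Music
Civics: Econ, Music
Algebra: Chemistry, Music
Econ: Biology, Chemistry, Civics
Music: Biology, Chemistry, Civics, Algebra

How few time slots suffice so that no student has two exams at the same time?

3

Chemistry, Algebra, Music all conflict with each other, so at least 3 time slots are needed.
3 time slots suffice: time slot 1 → {Econ, Music}; time slot 2 → {Biology, Chemistry, Civics}; time slot 3 → {Algebra}. Each listed conflict is separated.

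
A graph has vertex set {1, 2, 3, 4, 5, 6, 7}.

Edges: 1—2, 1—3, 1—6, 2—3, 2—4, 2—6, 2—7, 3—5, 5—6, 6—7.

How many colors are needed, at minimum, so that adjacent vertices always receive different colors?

2, 6, 7 are mutually adjacent, so at least 3 colors are needed.
One proper 3-coloring: 1=c, 2=a, 3=b, 4=b, 5=a, 6=b, 7=c. No two adjacent vertices share a color.

3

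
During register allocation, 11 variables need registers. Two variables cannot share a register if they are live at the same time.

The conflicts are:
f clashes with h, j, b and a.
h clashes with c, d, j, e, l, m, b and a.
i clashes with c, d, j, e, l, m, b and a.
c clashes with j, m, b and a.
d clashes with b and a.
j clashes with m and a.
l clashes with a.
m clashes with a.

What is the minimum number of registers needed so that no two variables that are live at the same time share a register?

h, c, j, m, a all conflict with each other, so at least 5 registers are needed.
5 registers suffice: register 1 → {h, i}; register 2 → {e, b, a}; register 3 → {f, c, d, l}; register 4 → {j}; register 5 → {m}. Every pair that conflicts lands in different registers.

5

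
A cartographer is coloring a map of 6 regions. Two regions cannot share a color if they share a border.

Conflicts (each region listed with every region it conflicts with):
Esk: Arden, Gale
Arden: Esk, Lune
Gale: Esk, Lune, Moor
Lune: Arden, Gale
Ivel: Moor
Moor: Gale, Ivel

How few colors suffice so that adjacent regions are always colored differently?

Ivel and Moor conflict, so at least 2 colors are needed.
A valid assignment using 2 colors: Esk=2, Arden=1, Gale=1, Lune=2, Ivel=1, Moor=2. Each listed conflict is separated.

2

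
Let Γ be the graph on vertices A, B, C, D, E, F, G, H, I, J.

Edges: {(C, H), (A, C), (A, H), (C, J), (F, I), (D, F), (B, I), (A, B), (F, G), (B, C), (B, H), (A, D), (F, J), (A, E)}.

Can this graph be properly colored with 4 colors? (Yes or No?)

Yes

The chromatic number is 4. A, B, C, H are pairwise adjacent (a clique of size 4), so at least 4 colors are needed.
4 colors suffice: color 1 → {A, F}; color 2 → {B, D, E, G, J}; color 3 → {C, I}; color 4 → {H}.
That is already a proper 4-coloring.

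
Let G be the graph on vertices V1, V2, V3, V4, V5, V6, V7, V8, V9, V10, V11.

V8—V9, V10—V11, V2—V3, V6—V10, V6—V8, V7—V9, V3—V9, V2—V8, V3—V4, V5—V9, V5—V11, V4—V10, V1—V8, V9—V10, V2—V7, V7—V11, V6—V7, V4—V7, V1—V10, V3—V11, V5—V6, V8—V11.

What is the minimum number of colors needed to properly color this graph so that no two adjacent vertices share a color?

V8 and V9 are adjacent, so at least 2 colors are needed.
A valid assignment using 2 colors: V1=2, V2=2, V3=1, V4=2, V5=1, V6=2, V7=1, V8=1, V9=2, V10=1, V11=2. No two adjacent vertices share a color.

2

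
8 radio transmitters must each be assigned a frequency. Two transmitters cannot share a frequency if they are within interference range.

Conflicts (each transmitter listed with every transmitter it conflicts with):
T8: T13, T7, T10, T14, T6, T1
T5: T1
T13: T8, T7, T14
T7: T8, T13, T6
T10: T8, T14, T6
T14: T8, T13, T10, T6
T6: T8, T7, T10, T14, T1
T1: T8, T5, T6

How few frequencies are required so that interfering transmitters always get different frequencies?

T8, T10, T14, T6 pairwise conflict, so at least 4 frequencies are needed.
4 frequencies suffice: frequency 1 → {T8, T5}; frequency 2 → {T13, T6}; frequency 3 → {T7, T14, T1}; frequency 4 → {T10}. No two conflicting transmitters share a frequency.

4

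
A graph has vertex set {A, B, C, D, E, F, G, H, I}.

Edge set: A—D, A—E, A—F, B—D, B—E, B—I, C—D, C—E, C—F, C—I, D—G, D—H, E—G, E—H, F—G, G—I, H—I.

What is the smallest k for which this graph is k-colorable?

2

E and G are adjacent, so at least 2 colors are needed.
2 colors suffice: color 1 → {D, E, F, I}; color 2 → {A, B, C, G, H}. Every edge joins two different colors.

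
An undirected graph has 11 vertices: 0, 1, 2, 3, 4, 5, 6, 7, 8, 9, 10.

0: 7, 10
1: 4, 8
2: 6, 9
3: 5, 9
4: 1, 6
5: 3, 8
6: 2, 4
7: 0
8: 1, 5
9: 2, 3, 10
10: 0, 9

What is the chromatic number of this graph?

3 and 9 are adjacent, so at least 2 colors are needed.
2 colors suffice: color red → {0, 1, 5, 6, 9}; color blue → {2, 3, 4, 7, 8, 10}. Every edge joins two different colors.

2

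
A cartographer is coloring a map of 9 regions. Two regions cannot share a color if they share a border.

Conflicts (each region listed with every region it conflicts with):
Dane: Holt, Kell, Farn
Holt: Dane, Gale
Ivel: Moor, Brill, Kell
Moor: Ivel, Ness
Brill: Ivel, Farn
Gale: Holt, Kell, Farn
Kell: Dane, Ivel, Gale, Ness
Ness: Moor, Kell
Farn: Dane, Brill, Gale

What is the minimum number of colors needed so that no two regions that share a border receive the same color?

3

The cycle Ivel-Kell-Gale-Farn-Brill-Ivel has odd length 5, so it cannot be 2-colored; at least 3 colors are needed.
One proper 3-coloring: Dane=2, Holt=1, Ivel=2, Moor=1, Brill=3, Gale=2, Kell=1, Ness=2, Farn=1. No two conflicting regions share a color.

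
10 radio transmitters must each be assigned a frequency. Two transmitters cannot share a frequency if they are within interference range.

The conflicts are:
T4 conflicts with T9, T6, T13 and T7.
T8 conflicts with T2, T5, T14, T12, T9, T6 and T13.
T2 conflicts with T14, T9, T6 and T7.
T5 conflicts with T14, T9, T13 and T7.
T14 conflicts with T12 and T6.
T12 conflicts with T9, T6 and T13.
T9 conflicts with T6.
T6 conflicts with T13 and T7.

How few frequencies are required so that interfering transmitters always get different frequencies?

T8, T14, T12, T6 pairwise conflict, so at least 4 frequencies are needed.
Using 4 frequencies: T4=4, T8=2, T2=4, T5=1, T14=3, T12=4, T9=3, T6=1, T13=3, T7=2. Each listed conflict is separated.

4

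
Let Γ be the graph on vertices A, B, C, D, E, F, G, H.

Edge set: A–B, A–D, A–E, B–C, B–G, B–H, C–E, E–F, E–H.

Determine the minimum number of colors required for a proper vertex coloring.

E and F are adjacent, so at least 2 colors are needed.
2 colors suffice: color 1 → {B, D, E}; color 2 → {A, C, F, G, H}. No two adjacent vertices share a color.

2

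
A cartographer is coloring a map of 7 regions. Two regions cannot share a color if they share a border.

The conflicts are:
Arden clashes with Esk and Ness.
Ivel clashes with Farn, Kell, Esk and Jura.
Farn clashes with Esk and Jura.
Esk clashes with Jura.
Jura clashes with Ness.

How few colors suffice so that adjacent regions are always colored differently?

4

Ivel, Farn, Esk, Jura all conflict with each other, so at least 4 colors are needed.
4 colors suffice: color 1 → {Kell, Esk, Ness}; color 2 → {Arden, Jura}; color 3 → {Ivel}; color 4 → {Farn}. Every pair that conflicts lands in different colors.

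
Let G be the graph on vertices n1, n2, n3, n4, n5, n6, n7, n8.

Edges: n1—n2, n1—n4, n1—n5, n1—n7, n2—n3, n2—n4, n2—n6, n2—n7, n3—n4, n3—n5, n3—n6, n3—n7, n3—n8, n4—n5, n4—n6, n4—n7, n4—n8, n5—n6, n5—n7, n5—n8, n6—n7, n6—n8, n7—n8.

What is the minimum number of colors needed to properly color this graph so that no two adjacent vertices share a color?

n3, n4, n5, n6, n7, n8 are mutually adjacent (a clique of size 6), so at least 6 colors are needed.
6 colors suffice: color 1 → {n7}; color 2 → {n4}; color 3 → {n1, n6}; color 4 → {n2, n5}; color 5 → {n3}; color 6 → {n8}. No two adjacent vertices share a color.

6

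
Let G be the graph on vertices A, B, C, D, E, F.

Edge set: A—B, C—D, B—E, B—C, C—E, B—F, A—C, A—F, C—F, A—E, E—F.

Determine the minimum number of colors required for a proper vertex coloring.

5

A, B, C, E, F form a clique, so at least 5 colors are needed.
A valid assignment using 5 colors: A=5, B=3, C=1, D=2, E=2, F=4. No two adjacent vertices share a color.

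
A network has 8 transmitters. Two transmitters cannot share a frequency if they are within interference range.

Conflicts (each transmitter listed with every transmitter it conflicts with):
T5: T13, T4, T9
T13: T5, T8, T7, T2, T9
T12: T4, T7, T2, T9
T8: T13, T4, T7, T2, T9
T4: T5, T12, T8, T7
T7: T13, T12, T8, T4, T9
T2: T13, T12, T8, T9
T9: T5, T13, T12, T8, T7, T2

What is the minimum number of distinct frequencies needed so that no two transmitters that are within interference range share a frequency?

4

T13, T8, T7, T9 are mutually in conflict, so at least 4 frequencies are needed.
4 frequencies suffice: frequency 1 → {T4, T9}; frequency 2 → {T5, T7, T2}; frequency 3 → {T12, T8}; frequency 4 → {T13}. Every pair that conflicts lands in different frequencies.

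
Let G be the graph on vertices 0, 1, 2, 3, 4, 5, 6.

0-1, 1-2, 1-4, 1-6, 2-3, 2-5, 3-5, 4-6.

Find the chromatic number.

1, 4, 6 are pairwise adjacent, so at least 3 colors are needed.
3 colors suffice: 0=b, 1=a, 2=b, 3=c, 4=b, 5=a, 6=c. No two adjacent vertices share a color.

3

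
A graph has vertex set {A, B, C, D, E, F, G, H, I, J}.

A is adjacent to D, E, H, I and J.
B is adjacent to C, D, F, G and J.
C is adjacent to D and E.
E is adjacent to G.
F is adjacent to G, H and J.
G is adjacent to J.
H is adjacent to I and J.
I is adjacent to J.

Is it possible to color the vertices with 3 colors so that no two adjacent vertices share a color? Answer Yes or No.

No

B, F, G, J form a clique, so at least 4 colors are needed.
So 3 colors are not enough.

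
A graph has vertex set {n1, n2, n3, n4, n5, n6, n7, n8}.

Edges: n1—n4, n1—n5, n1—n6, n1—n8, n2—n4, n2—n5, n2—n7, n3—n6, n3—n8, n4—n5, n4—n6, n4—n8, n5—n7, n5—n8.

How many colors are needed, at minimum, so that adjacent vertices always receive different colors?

4

n1, n4, n5, n8 are mutually adjacent (a clique of size 4), so at least 4 colors are needed.
A valid assignment using 4 colors: n1=4, n2=3, n3=1, n4=1, n5=2, n6=2, n7=1, n8=3. No two adjacent vertices share a color.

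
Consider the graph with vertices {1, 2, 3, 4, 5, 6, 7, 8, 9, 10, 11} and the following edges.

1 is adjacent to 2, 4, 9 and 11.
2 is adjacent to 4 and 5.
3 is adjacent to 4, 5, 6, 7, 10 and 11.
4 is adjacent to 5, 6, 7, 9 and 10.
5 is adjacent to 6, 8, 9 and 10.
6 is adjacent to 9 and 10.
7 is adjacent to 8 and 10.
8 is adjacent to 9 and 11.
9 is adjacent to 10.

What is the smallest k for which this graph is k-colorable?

5

4, 5, 6, 9, 10 are pairwise adjacent (a clique of size 5), so at least 5 colors are needed.
One proper 5-coloring: 1=blue, 2=green, 3=green, 4=red, 5=blue, 6=purple, 7=blue, 8=red, 9=green, 10=yellow, 11=yellow. No two adjacent vertices share a color.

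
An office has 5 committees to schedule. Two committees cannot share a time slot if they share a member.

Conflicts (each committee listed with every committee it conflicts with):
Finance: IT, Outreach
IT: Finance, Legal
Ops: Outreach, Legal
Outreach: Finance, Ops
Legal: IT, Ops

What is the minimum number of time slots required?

3

The cycle Outreach-Finance-IT-Legal-Ops-Outreach has odd length 5, so it cannot be 2-colored; at least 3 time slots are needed.
3 time slots suffice: time slot 1 → {IT, Ops}; time slot 2 → {Finance, Legal}; time slot 3 → {Outreach}. No two conflicting committees share a time slot.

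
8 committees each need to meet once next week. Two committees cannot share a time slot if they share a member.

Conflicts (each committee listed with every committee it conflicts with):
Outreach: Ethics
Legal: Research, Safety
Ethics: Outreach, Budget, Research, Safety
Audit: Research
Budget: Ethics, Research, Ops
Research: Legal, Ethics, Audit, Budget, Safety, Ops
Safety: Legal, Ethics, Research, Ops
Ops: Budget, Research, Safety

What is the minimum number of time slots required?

3

Research, Safety, Ops pairwise conflict, so at least 3 time slots are needed.
3 time slots suffice: time slot 1 → {Outreach, Research}; time slot 2 → {Audit, Budget, Safety}; time slot 3 → {Legal, Ethics, Ops}. Each listed conflict is separated.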